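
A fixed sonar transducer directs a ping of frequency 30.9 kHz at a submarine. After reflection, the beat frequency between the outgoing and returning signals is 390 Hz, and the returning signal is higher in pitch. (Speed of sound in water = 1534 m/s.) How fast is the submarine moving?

9.6 m/s

Double Doppler shift off a moving reflector: f₂ = f₀ · (v + u)/(v − u) (u > 0 toward emitter).
Returning signal is higher, so f₂ = f₀ + Δf = 30900 + 390 = 31290 Hz.
Rearranging, u = v · (f₂ − f₀)/(f₂ + f₀) = 1534 × 390/62190 ≈ 9.6 m/s.
So the submarine is moving at 9.6 m/s toward the emitter.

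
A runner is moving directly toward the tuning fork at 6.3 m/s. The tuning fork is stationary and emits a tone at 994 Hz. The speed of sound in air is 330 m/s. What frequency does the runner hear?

1013 Hz

Only the observer moves, toward the source, so f' = f · (v + v_o)/v.
f' = 994 × (330 + 6.3)/330 = 994 × 336.3/330 ≈ 1013 Hz.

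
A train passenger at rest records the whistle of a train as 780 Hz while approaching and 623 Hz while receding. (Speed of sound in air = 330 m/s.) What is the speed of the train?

f₁/f₂ = (v + v_s)/(v − v_s), so v_s = v · (f₁ − f₂)/(f₁ + f₂).
v_s = 330 × (780 − 623)/(780 + 623) = 330 × 157/1403 ≈ 37 m/s.

37 m/s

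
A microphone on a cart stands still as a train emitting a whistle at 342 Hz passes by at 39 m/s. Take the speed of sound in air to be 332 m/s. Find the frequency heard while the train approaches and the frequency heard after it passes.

Approaching: f₁ = f · v/(v − v_s) = 342 × 332/293 ≈ 388 Hz.
Receding: f₂ = f · v/(v + v_s) = 342 × 332/371 ≈ 306 Hz.

388 Hz approaching; 306 Hz receding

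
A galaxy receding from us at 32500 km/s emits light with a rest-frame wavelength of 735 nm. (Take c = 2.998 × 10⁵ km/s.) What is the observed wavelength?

819.5 nm

β = v/c = 32500/299800 = 0.1084.
Relativistic Doppler for wavelength: λ' = λ₀ · √((1 + β)/(1 − β)).
λ' = 735 × √(1.1084/0.8916) = 735 × 1.11498 ≈ 819.5 nm.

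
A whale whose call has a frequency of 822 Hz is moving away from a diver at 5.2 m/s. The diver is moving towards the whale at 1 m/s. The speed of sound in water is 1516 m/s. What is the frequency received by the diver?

With source receding and observer approaching, f' = f · (v + v_o)/(v + v_s).
f' = 822 × (1516 + 1)/(1516 + 5.2) = 822 × 1517/1521.2 ≈ 820 Hz.

820 Hz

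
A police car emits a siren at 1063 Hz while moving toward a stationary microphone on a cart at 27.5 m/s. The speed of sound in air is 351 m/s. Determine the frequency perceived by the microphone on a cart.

Only the source moves, toward the listener, so f' = f · v/(v − v_s).
f' = 1063 × 351/(351 − 27.5) = 1063 × 351/323.5 ≈ 1153 Hz.

1153 Hz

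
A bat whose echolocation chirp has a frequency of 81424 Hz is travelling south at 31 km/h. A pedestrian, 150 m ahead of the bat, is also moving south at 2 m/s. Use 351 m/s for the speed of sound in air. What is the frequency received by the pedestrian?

31 km/h = 8.611 m/s.
The pedestrian is ahead, so the bat is moving toward it while the pedestrian is moving away from the bat.
Both move, so f' = f · (v − v_o)/(v − v_s).
f' = 81424 × (351 − 2)/(351 − 8.611) = 81424 × 349/342.39 ≈ 82996 Hz.

82996 Hz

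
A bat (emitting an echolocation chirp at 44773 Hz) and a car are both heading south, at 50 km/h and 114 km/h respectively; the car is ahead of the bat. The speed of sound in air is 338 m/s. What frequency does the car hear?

42317 Hz

50 km/h = 13.89 m/s; 114 km/h = 31.67 m/s.
The car is ahead, so the bat is moving toward it while the car is moving away from the bat.
General Doppler shift: f' = f · (v − v_o)/(v − v_s).
f' = 44773 × (338 − 31.67)/(338 − 13.89) = 44773 × 306.33/324.11 ≈ 42317 Hz.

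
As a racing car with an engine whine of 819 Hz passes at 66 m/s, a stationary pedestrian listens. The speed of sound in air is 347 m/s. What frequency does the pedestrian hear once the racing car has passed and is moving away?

Receding: f₂ = f · v/(v + v_s) = 819 × 347/413 ≈ 688 Hz.

688 Hz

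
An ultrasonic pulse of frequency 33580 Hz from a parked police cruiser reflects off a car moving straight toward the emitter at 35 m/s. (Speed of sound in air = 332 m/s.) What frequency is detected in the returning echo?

41494 Hz

The car first receives the wave as a moving observer: f₁ = f₀ · (v + u)/v = 33580 × (332 + 35)/332 ≈ 37120 Hz.
On reflection it acts as a source moving toward the stationary detector: f₂ = f₁ · v/(v − u) = 37120 × 332/297 ≈ 41494 Hz.
Equivalently f₂ = f₀ · (v + u)/(v − u).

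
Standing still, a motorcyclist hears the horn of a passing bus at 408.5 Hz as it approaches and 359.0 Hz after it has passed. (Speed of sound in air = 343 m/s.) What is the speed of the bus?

22.1 m/s

f₁/f₂ = (v + v_s)/(v − v_s), so v_s = v · (f₁ − f₂)/(f₁ + f₂).
v_s = 343 × (408.5 − 359.0)/(408.5 + 359.0) = 343 × 49.5/767.5 ≈ 22.1 m/s.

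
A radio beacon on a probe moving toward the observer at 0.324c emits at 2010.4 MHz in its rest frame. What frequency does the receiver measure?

Relativistic Doppler for frequency: f' = f₀ · √((1 + β)/(1 − β)).
f' = 2010.4 × √(1.3240/0.6760) = 2010.4 × 1.39949 ≈ 2813.5 MHz.

2813.5 MHz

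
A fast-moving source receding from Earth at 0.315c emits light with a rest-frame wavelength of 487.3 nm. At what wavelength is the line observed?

Relativistic Doppler for wavelength: λ' = λ₀ · √((1 + β)/(1 − β)).
λ' = 487.3 × √(1.3150/0.6850) = 487.3 × 1.38554 ≈ 675.2 nm.

675.2 nm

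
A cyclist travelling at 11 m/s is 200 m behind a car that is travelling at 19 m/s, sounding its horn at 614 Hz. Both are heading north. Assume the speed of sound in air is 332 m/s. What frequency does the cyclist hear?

600 Hz

The cyclist is behind, so the car is moving away from it while the cyclist is moving toward the car.
With source receding and observer approaching, f' = f · (v + v_o)/(v + v_s).
f' = 614 × (332 + 11)/(332 + 19) = 614 × 343/351 ≈ 600 Hz.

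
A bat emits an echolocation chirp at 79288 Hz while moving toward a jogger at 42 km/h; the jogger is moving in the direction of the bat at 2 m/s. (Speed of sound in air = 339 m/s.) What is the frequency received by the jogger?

82598 Hz

42 km/h = 11.67 m/s.
General Doppler shift: f' = f · (v + v_o)/(v − v_s).
f' = 79288 × (339 + 2)/(339 − 11.67) = 79288 × 341/327.33 ≈ 82598 Hz.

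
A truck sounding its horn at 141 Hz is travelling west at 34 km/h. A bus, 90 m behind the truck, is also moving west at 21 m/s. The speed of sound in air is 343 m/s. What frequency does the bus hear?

146 Hz

34 km/h = 9.444 m/s.
The bus is behind, so the truck is moving away from it while the bus is moving toward the truck.
General Doppler shift: f' = f · (v + v_o)/(v + v_s).
f' = 141 × (343 + 21)/(343 + 9.444) = 141 × 364/352.44 ≈ 146 Hz.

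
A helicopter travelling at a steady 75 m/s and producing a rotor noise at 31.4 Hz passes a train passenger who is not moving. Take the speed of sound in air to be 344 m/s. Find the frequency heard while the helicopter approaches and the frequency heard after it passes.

40.2 Hz approaching; 25.8 Hz receding

Approaching: f₁ = f · v/(v − v_s) = 31.4 × 344/269 ≈ 40.2 Hz.
Receding: f₂ = f · v/(v + v_s) = 31.4 × 344/419 ≈ 25.8 Hz.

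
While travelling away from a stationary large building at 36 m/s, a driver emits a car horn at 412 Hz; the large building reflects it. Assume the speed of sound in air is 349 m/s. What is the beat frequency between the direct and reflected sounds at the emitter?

77 Hz

The large building receives the sound from a moving source: f₁ = f₀ · v/(v + v_e) = 412 × 349/385 ≈ 373.5 Hz.
On the return leg the driver is a moving observer: f₂ = f₁ · (v − v_e)/v = 373.5 × 313/349 ≈ 335.0 Hz.
Beat against the emitted tone: |f₂ − f₀| = 2v_e·f₀/(v + v_e) = 2 × 36 × 412/385 ≈ 77 Hz.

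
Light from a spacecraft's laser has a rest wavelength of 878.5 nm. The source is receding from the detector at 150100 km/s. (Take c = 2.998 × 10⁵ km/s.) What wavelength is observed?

β = v/c = 150100/299800 = 0.5007.
Relativistic Doppler for wavelength: λ' = λ₀ · √((1 + β)/(1 − β)).
λ' = 878.5 × √(1.5007/0.4993) = 878.5 × 1.73359 ≈ 1523.0 nm.

1523.0 nm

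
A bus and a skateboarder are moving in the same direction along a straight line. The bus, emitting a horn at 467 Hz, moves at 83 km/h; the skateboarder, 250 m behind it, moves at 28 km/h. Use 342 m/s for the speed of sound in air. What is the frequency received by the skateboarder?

447 Hz

83 km/h = 23.06 m/s; 28 km/h = 7.778 m/s.
The skateboarder is behind, so the bus is moving away from it while the skateboarder is moving toward the bus.
General Doppler shift: f' = f · (v + v_o)/(v + v_s).
f' = 467 × (342 + 7.778)/(342 + 23.06) = 467 × 349.78/365.06 ≈ 447 Hz.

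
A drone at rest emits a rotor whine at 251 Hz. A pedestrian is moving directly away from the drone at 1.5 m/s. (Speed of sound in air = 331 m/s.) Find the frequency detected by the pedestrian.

Only the observer moves, away from the source, so f' = f · (v − v_o)/v.
f' = 251 × (331 − 1.5)/331 = 251 × 329.5/331 ≈ 250 Hz.

250 Hz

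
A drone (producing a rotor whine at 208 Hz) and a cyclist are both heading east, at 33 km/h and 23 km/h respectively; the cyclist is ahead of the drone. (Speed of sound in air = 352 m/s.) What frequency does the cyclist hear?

210 Hz

33 km/h = 9.167 m/s; 23 km/h = 6.389 m/s.
The cyclist is ahead, so the drone is moving toward it while the cyclist is moving away from the drone.
Both move, so f' = f · (v − v_o)/(v − v_s).
f' = 208 × (352 − 6.389)/(352 − 9.167) = 208 × 345.61/342.83 ≈ 210 Hz.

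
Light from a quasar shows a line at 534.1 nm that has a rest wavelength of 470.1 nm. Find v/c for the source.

λ'/λ₀ = 1.1361 > 1 (redshift), so the source is receding.
λ'/λ₀ = √((1 + β)/(1 − β)) for a receding source ⇒ β = (r² − 1)/(r² + 1) with r = λ'/λ₀.
β = (1.2908 − 1)/(1.2908 + 1) ≈ 0.127.

0.127c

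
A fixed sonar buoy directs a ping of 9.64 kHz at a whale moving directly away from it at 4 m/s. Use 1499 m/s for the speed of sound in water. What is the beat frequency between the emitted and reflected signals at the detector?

51.3 Hz

At the whale (a moving observer), f₁ = f₀ · (v − u)/v = 9.64 × 1495/1499 ≈ 9.6143 kHz.
On reflection it acts as a source moving away from the stationary detector: f₂ = f₁ · v/(v + u) = 9.6143 × 1499/1503 ≈ 9.5887 kHz.
Equivalently f₂ = f₀ · (v − u)/(v + u).
Beat frequency (with f₀ = 9640 Hz): |f₂ − f₀| = 2u·f₀/(v + u) = 2 × 4 × 9640/1503 ≈ 51.3 Hz.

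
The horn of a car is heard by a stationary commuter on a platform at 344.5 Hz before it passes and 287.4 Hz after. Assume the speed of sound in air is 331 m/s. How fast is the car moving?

30 m/s

f₁/f₂ = (v + v_s)/(v − v_s), so v_s = v · (f₁ − f₂)/(f₁ + f₂).
v_s = 331 × (344.5 − 287.4)/(344.5 + 287.4) = 331 × 57.1/631.9 ≈ 30 m/s.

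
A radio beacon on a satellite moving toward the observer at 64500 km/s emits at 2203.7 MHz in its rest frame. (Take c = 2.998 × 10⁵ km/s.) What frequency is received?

2742.0 MHz

β = v/c = 64500/299800 = 0.2151.
Relativistic Doppler for frequency: f' = f₀ · √((1 + β)/(1 − β)).
f' = 2203.7 × √(1.2151/0.7849) = 2203.7 × 1.24428 ≈ 2742.0 MHz.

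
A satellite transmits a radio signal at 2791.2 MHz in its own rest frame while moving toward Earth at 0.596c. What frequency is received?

Relativistic Doppler for frequency: f' = f₀ · √((1 + β)/(1 − β)).
f' = 2791.2 × √(1.5960/0.4040) = 2791.2 × 1.98759 ≈ 5547.7 MHz.

5547.7 MHz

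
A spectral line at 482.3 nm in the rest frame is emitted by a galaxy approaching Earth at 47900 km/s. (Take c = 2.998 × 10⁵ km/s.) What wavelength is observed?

β = v/c = 47900/299800 = 0.1598.
Relativistic Doppler for wavelength: λ' = λ₀ · √((1 − β)/(1 + β)).
λ' = 482.3 × √(0.8402/1.1598) = 482.3 × 0.85116 ≈ 410.5 nm.

410.5 nm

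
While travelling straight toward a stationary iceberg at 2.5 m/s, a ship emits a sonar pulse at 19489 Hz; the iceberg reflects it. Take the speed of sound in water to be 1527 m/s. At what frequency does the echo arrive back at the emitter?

The iceberg receives the sound from a moving source: f₁ = f₀ · v/(v − v_e) = 19489 × 1527/1524.5 ≈ 19521 Hz.
On the return leg the ship is a moving observer: f₂ = f₁ · (v + v_e)/v = 19521 × 1529.5/1527 ≈ 19553 Hz.

19553 Hz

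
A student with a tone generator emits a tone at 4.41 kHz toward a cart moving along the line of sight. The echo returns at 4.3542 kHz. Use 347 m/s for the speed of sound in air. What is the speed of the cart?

2.21 m/s

Double Doppler shift off a moving reflector: f₂ = f₀ · (v + u)/(v − u) (u > 0 toward emitter).
Rearranging, u = v · (f₂ − f₀)/(f₂ + f₀) = 347 × -0.0558/8.7642 ≈ -2.21 m/s.
So the cart is moving at 2.21 m/s away from the emitter.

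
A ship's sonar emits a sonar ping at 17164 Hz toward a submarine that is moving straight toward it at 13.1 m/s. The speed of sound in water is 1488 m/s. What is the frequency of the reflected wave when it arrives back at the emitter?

At the submarine (a moving observer), f₁ = f₀ · (v + u)/v = 17164 × 1501.1/1488 ≈ 17315 Hz.
On reflection it acts as a source moving toward the stationary detector: f₂ = f₁ · v/(v − u) = 17315 × 1488/1474.9 ≈ 17469 Hz.

17469 Hz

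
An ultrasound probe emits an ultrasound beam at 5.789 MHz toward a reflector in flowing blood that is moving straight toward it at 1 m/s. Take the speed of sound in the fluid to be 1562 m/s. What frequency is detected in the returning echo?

At the reflector in flowing blood (a moving observer), f₁ = f₀ · (v + u)/v = 5.789 × 1563/1562 ≈ 5.793 MHz.
The reflection then acts as a moving source: f₂ = f₁ · v/(v − u) ≈ 5.796 MHz.

5.796 MHz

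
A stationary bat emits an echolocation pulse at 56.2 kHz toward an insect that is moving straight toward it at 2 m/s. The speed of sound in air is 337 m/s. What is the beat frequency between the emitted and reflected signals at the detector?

671 Hz

At the insect (a moving observer), f₁ = f₀ · (v + u)/v = 56.2 × 339/337 ≈ 56.534 kHz.
On reflection it acts as a source moving toward the stationary detector: f₂ = f₁ · v/(v − u) = 56.534 × 337/335 ≈ 56.871 kHz.
Equivalently f₂ = f₀ · (v + u)/(v − u).
Beat frequency (with f₀ = 56200 Hz): |f₂ − f₀| = 2u·f₀/(v − u) = 2 × 2 × 56200/335 ≈ 671 Hz.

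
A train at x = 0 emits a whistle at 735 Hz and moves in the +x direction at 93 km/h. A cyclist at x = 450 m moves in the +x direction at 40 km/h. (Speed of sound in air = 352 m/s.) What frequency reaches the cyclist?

768 Hz

93 km/h = 25.83 m/s; 40 km/h = 11.11 m/s.
The observer lies on the +x side, so the source is heading toward the observer and the observer is heading away from the source.
Both move, so f' = f · (v − v_o)/(v − v_s).
f' = 735 × (352 − 11.11)/(352 − 25.83) = 735 × 340.89/326.17 ≈ 768 Hz.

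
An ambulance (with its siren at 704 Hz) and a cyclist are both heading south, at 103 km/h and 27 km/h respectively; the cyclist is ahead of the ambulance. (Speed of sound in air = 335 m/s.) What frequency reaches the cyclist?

103 km/h = 28.61 m/s; 27 km/h = 7.5 m/s.
The cyclist is ahead, so the ambulance is moving toward it while the cyclist is moving away from the ambulance.
General Doppler shift: f' = f · (v − v_o)/(v − v_s).
f' = 704 × (335 − 7.5)/(335 − 28.61) = 704 × 327.5/306.39 ≈ 753 Hz.

753 Hz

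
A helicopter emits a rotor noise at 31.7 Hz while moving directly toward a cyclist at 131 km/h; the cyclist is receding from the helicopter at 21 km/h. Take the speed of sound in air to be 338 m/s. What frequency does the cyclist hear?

131 km/h = 36.39 m/s; 21 km/h = 5.833 m/s.
General Doppler shift: f' = f · (v − v_o)/(v − v_s).
f' = 31.7 × (338 − 5.833)/(338 − 36.39) = 31.7 × 332.17/301.61 ≈ 34.9 Hz.

34.9 Hz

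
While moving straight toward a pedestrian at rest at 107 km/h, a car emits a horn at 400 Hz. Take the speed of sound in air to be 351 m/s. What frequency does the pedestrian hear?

107 km/h = 29.72 m/s.
With the source moving toward a stationary observer, f' = f · v/(v − v_s).
f' = 400 × 351/(351 − 29.72) = 400 × 351/321.3 ≈ 437 Hz.

437 Hz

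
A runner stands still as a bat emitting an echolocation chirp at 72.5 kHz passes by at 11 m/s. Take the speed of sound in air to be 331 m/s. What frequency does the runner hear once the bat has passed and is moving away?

70.2 kHz

Receding: f₂ = f · v/(v + v_s) = 72.5 × 331/342 ≈ 70.2 kHz.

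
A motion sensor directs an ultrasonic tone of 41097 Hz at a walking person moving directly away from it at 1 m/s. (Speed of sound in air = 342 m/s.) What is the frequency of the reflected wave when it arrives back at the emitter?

At the walking person (a moving observer), f₁ = f₀ · (v − u)/v = 41097 × 341/342 ≈ 40977 Hz.
On reflection it acts as a source moving away from the stationary detector: f₂ = f₁ · v/(v + u) = 40977 × 342/343 ≈ 40857 Hz.

40857 Hz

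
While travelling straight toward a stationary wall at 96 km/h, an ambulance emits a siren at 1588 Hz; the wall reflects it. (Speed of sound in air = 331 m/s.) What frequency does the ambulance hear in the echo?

96 km/h = 26.67 m/s.
The wall receives the sound from a moving source: f₁ = f₀ · v/(v − v_e) = 1588 × 331/304.33 ≈ 1727 Hz.
On the return leg the ambulance is a moving observer: f₂ = f₁ · (v + v_e)/v = 1727 × 357.67/331 ≈ 1866 Hz.

1866 Hz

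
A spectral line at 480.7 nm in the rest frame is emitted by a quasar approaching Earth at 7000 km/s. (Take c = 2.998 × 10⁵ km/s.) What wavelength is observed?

469.6 nm

β = v/c = 7000/299800 = 0.0233.
Relativistic Doppler for wavelength: λ' = λ₀ · √((1 − β)/(1 + β)).
λ' = 480.7 × √(0.9767/1.0233) = 480.7 × 0.97692 ≈ 469.6 nm.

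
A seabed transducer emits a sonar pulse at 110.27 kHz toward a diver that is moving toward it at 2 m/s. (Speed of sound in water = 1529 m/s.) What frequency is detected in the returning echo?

110.6 kHz

At the diver (a moving observer), f₁ = f₀ · (v + u)/v = 110.27 × 1531/1529 ≈ 110.4 kHz.
On reflection it acts as a source moving toward the stationary detector: f₂ = f₁ · v/(v − u) = 110.4 × 1529/1527 ≈ 110.6 kHz.
Equivalently f₂ = f₀ · (v + u)/(v − u).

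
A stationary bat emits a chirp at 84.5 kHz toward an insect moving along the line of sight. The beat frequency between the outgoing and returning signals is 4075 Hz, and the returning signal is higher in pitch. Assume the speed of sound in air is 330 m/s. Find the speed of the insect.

Double Doppler shift off a moving reflector: f₂ = f₀ · (v + u)/(v − u) (u > 0 toward emitter).
Returning signal is higher, so f₂ = f₀ + Δf = 84500 + 4075 = 88575 Hz.
Rearranging, u = v · (f₂ − f₀)/(f₂ + f₀) = 330 × 4075/173075 ≈ 7.8 m/s.
So the insect is moving at 7.8 m/s toward the emitter.

7.8 m/s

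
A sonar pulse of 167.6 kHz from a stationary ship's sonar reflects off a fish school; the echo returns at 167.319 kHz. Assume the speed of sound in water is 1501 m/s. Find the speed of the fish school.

Double Doppler shift off a moving reflector: f₂ = f₀ · (v + u)/(v − u) (u > 0 toward emitter).
Rearranging, u = v · (f₂ − f₀)/(f₂ + f₀) = 1501 × -0.281/334.919 ≈ -1.26 m/s.
So the fish school is moving at 1.26 m/s away from the emitter.

1.26 m/s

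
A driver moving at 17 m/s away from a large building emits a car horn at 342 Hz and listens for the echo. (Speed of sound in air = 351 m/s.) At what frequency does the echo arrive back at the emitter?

310 Hz

The large building receives the sound from a moving source: f₁ = f₀ · v/(v + v_e) = 342 × 351/368 ≈ 326 Hz.
On the return leg the driver is a moving observer: f₂ = f₁ · (v − v_e)/v = 326 × 334/351 ≈ 310 Hz.
Equivalently f₂ = f₀ · (v − v_e)/(v + v_e).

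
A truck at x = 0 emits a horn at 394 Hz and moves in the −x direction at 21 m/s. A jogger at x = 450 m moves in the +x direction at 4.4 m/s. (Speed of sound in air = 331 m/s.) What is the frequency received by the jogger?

366 Hz

The observer lies on the +x side, so the source is heading away from the observer and the observer is heading away from the source.
With source receding and observer receding, f' = f · (v − v_o)/(v + v_s).
f' = 394 × (331 − 4.4)/(331 + 21) = 394 × 326.6/352 ≈ 366 Hz.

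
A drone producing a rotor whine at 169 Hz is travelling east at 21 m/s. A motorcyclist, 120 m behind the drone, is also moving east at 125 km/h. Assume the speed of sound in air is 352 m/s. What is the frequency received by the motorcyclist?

125 km/h = 34.72 m/s.
The motorcyclist is behind, so the drone is moving away from it while the motorcyclist is moving toward the drone.
Both move, so f' = f · (v + v_o)/(v + v_s).
f' = 169 × (352 + 34.72)/(352 + 21) = 169 × 386.72/373 ≈ 175 Hz.

175 Hz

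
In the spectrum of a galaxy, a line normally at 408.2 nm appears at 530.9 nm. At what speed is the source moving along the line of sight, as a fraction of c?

λ'/λ₀ = 1.3006 > 1 (redshift), so the source is receding.
λ'/λ₀ = √((1 + β)/(1 − β)) for a receding source ⇒ β = (r² − 1)/(r² + 1) with r = λ'/λ₀.
β = (1.6915 − 1)/(1.6915 + 1) ≈ 0.257.

0.257c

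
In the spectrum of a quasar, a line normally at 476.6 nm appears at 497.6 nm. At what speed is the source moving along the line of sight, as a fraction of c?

λ'/λ₀ = 1.0441 > 1 (redshift), so the source is receding.
λ'/λ₀ = √((1 + β)/(1 − β)) for a receding source ⇒ β = (r² − 1)/(r² + 1) with r = λ'/λ₀.
β = (1.0901 − 1)/(1.0901 + 1) ≈ 0.043.

0.043c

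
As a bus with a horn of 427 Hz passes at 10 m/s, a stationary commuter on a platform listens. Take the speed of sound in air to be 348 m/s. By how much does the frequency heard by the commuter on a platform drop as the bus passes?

Approaching: f₁ = f · v/(v − v_s) = 427 × 348/338 ≈ 439.6 Hz.
Receding: f₂ = f · v/(v + v_s) = 427 × 348/358 ≈ 415.1 Hz.
Drop: f₁ − f₂ = 2f·v·v_s/(v² − v_s²) = 2 × 427 × 348 × 10/(348² − 10²) ≈ 24.6 Hz.

24.6 Hz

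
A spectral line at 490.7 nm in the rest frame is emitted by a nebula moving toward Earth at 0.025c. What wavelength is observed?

478.6 nm

Relativistic Doppler for wavelength: λ' = λ₀ · √((1 − β)/(1 + β)).
λ' = 490.7 × √(0.9750/1.0250) = 490.7 × 0.97530 ≈ 478.6 nm.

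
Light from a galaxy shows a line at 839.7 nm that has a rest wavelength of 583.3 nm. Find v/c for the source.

λ'/λ₀ = 1.4396 > 1 (redshift), so the source is receding.
λ'/λ₀ = √((1 + β)/(1 − β)) for a receding source ⇒ β = (r² − 1)/(r² + 1) with r = λ'/λ₀.
β = (2.0724 − 1)/(2.0724 + 1) ≈ 0.349.

0.349c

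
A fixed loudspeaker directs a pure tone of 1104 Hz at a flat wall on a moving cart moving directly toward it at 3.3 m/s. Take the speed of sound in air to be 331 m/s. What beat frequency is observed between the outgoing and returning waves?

The flat wall on a moving cart first receives the wave as a moving observer: f₁ = f₀ · (v + u)/v = 1104 × (331 + 3.3)/331 ≈ 1115.0 Hz.
On reflection it acts as a source moving toward the stationary detector: f₂ = f₁ · v/(v − u) = 1115.0 × 331/327.7 ≈ 1126.2 Hz.
Beat frequency: |f₂ − f₀| = 2u·f₀/(v − u) = 2 × 3.3 × 1104/327.7 ≈ 22.2 Hz.

22.2 Hz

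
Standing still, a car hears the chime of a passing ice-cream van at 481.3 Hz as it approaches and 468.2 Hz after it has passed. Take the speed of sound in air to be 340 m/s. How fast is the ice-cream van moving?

f₁/f₂ = (v + v_s)/(v − v_s), so v_s = v · (f₁ − f₂)/(f₁ + f₂).
v_s = 340 × (481.3 − 468.2)/(481.3 + 468.2) = 340 × 13.1/949.5 ≈ 4.7 m/s.

4.7 m/s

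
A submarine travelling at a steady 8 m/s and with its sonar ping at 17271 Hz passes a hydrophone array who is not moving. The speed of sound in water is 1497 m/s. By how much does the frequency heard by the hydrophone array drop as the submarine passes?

Approaching: f₁ = f · v/(v − v_s) = 17271 × 1497/1489 ≈ 17364 Hz.
Receding: f₂ = f · v/(v + v_s) = 17271 × 1497/1505 ≈ 17179 Hz.
Drop: f₁ − f₂ = 2f·v·v_s/(v² − v_s²) = 2 × 17271 × 1497 × 8/(1497² − 8²) ≈ 185 Hz.

185 Hz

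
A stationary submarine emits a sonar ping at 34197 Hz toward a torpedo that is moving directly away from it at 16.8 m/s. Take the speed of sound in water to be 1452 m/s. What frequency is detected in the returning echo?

The torpedo first receives the wave as a moving observer: f₁ = f₀ · (v − u)/v = 34197 × (1452 − 16.8)/1452 ≈ 33801 Hz.
The reflection then acts as a moving source: f₂ = f₁ · v/(v + u) ≈ 33415 Hz.

33415 Hz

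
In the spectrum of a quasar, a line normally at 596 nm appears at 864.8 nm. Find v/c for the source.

0.356

λ'/λ₀ = 1.4510 > 1 (redshift), so the source is receding.
λ'/λ₀ = √((1 + β)/(1 − β)) for a receding source ⇒ β = (r² − 1)/(r² + 1) with r = λ'/λ₀.
β = (2.1054 − 1)/(2.1054 + 1) ≈ 0.356.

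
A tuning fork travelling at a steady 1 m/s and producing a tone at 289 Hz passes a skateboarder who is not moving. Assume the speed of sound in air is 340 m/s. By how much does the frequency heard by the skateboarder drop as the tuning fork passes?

1.70 Hz

Approaching: f₁ = f · v/(v − v_s) = 289 × 340/339 ≈ 289.85 Hz.
Receding: f₂ = f · v/(v + v_s) = 289 × 340/341 ≈ 288.15 Hz.
Drop: f₁ − f₂ = 2f·v·v_s/(v² − v_s²) = 2 × 289 × 340 × 1/(340² − 1²) ≈ 1.70 Hz.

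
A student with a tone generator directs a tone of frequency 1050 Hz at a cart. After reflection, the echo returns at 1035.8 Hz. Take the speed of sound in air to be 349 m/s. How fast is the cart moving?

Double Doppler shift off a moving reflector: f₂ = f₀ · (v + u)/(v − u) (u > 0 toward emitter).
Rearranging, u = v · (f₂ − f₀)/(f₂ + f₀) = 349 × -14.2/2085.8 ≈ -2.38 m/s.
So the cart is moving at 2.38 m/s away from the emitter.

2.38 m/s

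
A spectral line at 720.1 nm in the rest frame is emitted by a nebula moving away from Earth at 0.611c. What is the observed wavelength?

Relativistic Doppler for wavelength: λ' = λ₀ · √((1 + β)/(1 − β)).
λ' = 720.1 × √(1.6110/0.3890) = 720.1 × 2.03504 ≈ 1465.4 nm.

1465.4 nm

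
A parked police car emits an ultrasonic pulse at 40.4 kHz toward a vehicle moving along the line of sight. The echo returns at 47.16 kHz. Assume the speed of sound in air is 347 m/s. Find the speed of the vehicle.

Double Doppler shift off a moving reflector: f₂ = f₀ · (v + u)/(v − u) (u > 0 toward emitter).
Rearranging, u = v · (f₂ − f₀)/(f₂ + f₀) = 347 × 6.76/87.56 ≈ 27 m/s.
So the vehicle is moving at 27 m/s toward the emitter.

27 m/s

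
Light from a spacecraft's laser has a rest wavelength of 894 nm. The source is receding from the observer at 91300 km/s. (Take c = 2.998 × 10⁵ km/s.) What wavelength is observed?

1224.4 nm

β = v/c = 91300/299800 = 0.3045.
Relativistic Doppler for wavelength: λ' = λ₀ · √((1 + β)/(1 − β)).
λ' = 894 × √(1.3045/0.6955) = 894 × 1.36959 ≈ 1224.4 nm.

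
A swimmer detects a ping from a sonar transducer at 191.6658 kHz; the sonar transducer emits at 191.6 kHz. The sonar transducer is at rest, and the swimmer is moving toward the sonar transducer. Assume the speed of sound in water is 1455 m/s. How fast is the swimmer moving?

f' = f · (v + v_o)/v ⇒ v_o = v · |f'/f − 1|.
v_o = 1455 × |191.6658/191.6 − 1| = 1455 × 0.0003434 ≈ 0.50 m/s.

0.50 m/s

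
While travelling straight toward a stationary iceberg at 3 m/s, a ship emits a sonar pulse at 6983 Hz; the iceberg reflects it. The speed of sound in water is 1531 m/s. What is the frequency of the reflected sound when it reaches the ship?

The iceberg receives the sound from a moving source: f₁ = f₀ · v/(v − v_e) = 6983 × 1531/1528 ≈ 6997 Hz.
On the return leg the ship is a moving observer: f₂ = f₁ · (v + v_e)/v = 6997 × 1534/1531 ≈ 7010 Hz.
Equivalently f₂ = f₀ · (v + v_e)/(v − v_e).

7010 Hz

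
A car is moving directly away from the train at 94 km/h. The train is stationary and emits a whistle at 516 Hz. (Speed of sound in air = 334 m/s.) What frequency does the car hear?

476 Hz

94 km/h = 26.11 m/s.
Only the observer moves, away from the source, so f' = f · (v − v_o)/v.
f' = 516 × (334 − 26.11)/334 = 516 × 307.89/334 ≈ 476 Hz.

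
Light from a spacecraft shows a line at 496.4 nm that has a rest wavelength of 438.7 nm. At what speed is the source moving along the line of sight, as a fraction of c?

0.123c

λ'/λ₀ = 1.1315 > 1 (redshift), so the source is receding.
λ'/λ₀ = √((1 + β)/(1 − β)) for a receding source ⇒ β = (r² − 1)/(r² + 1) with r = λ'/λ₀.
β = (1.2803 − 1)/(1.2803 + 1) ≈ 0.123.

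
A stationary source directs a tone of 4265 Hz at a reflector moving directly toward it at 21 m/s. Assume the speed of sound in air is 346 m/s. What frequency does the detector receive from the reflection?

4816 Hz

At the reflector (a moving observer), f₁ = f₀ · (v + u)/v = 4265 × 367/346 ≈ 4524 Hz.
On reflection it acts as a source moving toward the stationary detector: f₂ = f₁ · v/(v − u) = 4524 × 346/325 ≈ 4816 Hz.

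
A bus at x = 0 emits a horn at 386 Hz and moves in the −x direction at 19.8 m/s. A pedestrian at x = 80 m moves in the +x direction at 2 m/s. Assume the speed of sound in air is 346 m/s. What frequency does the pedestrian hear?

The observer lies on the +x side, so the source is heading away from the observer and the observer is heading away from the source.
With source receding and observer receding, f' = f · (v − v_o)/(v + v_s).
f' = 386 × (346 − 2)/(346 + 19.8) = 386 × 344/365.8 ≈ 363 Hz.

363 Hz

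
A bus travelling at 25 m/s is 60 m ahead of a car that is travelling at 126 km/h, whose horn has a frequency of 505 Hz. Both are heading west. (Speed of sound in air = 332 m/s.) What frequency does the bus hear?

126 km/h = 35 m/s.
The bus is ahead, so the car is moving toward it while the bus is moving away from the car.
Both move, so f' = f · (v − v_o)/(v − v_s).
f' = 505 × (332 − 25)/(332 − 35) = 505 × 307/297 ≈ 522 Hz.

522 Hz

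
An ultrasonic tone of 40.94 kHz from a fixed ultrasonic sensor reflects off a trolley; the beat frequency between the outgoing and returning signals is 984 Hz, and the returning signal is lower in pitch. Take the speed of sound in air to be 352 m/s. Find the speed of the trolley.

Double Doppler shift off a moving reflector: f₂ = f₀ · (v + u)/(v − u) (u > 0 toward emitter).
Returning signal is lower, so f₂ = f₀ − Δf = 40940 − 984 = 39956 Hz.
Rearranging, u = v · (f₂ − f₀)/(f₂ + f₀) = 352 × -984/80896 ≈ -4.3 m/s.
So the trolley is moving at 4.3 m/s away from the emitter.

4.3 m/s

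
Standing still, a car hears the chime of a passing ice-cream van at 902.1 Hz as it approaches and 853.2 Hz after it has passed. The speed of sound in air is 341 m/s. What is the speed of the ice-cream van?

9.5 m/s

f₁/f₂ = (v + v_s)/(v − v_s), so v_s = v · (f₁ − f₂)/(f₁ + f₂).
v_s = 341 × (902.1 − 853.2)/(902.1 + 853.2) = 341 × 48.9/1755.3 ≈ 9.5 m/s.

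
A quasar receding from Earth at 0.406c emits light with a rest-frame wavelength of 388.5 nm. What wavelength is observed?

Relativistic Doppler for wavelength: λ' = λ₀ · √((1 + β)/(1 − β)).
λ' = 388.5 × √(1.4060/0.5940) = 388.5 × 1.53851 ≈ 597.7 nm.

597.7 nm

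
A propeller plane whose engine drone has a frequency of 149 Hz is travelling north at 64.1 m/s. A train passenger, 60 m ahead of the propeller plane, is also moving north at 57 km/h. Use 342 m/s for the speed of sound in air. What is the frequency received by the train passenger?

175 Hz

57 km/h = 15.83 m/s.
The train passenger is ahead, so the propeller plane is moving toward it while the train passenger is moving away from the propeller plane.
Both move, so f' = f · (v − v_o)/(v − v_s).
f' = 149 × (342 − 15.83)/(342 − 64.1) = 149 × 326.17/277.9 ≈ 175 Hz.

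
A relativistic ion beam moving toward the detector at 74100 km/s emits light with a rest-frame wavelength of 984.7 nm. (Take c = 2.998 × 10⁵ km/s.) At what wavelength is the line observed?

β = v/c = 74100/299800 = 0.2472.
Relativistic Doppler for wavelength: λ' = λ₀ · √((1 − β)/(1 + β)).
λ' = 984.7 × √(0.7528/1.2472) = 984.7 × 0.77694 ≈ 765.1 nm.

765.1 nm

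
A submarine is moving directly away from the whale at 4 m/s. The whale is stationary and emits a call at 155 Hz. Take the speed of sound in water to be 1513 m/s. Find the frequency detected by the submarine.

155 Hz

Moving observer, stationary source: f' = f · (v − v_o)/v.
f' = 155 × (1513 − 4)/1513 = 155 × 1509/1513 ≈ 155 Hz.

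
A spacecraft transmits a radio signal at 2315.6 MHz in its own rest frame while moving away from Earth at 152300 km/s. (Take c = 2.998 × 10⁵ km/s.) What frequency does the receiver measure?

1322.6 MHz

β = v/c = 152300/299800 = 0.5080.
Relativistic Doppler for frequency: f' = f₀ · √((1 − β)/(1 + β)).
f' = 2315.6 × √(0.4920/1.5080) = 2315.6 × 0.57119 ≈ 1322.6 MHz.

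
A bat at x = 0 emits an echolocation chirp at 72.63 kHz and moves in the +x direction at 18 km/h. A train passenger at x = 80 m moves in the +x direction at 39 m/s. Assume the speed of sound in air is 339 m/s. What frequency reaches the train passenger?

18 km/h = 5 m/s.
The observer lies on the +x side, so the source is heading toward the observer and the observer is heading away from the source.
With source approaching and observer receding, f' = f · (v − v_o)/(v − v_s).
f' = 72.63 × (339 − 39)/(339 − 5) = 72.63 × 300/334 ≈ 65.2 kHz.

65.2 kHz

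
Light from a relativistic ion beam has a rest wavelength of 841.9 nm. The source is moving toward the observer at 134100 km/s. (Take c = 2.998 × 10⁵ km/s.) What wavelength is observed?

β = v/c = 134100/299800 = 0.4473.
Relativistic Doppler for wavelength: λ' = λ₀ · √((1 − β)/(1 + β)).
λ' = 841.9 × √(0.5527/1.4473) = 841.9 × 0.61797 ≈ 520.3 nm.

520.3 nm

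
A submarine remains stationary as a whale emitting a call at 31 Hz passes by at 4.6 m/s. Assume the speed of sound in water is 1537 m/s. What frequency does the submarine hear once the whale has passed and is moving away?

30.9 Hz

Receding: f₂ = f · v/(v + v_s) = 31 × 1537/1541.6 ≈ 30.9 Hz.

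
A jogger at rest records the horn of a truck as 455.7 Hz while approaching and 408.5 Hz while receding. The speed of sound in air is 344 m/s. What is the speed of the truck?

18.8 m/s

f₁/f₂ = (v + v_s)/(v − v_s), so v_s = v · (f₁ − f₂)/(f₁ + f₂).
v_s = 344 × (455.7 − 408.5)/(455.7 + 408.5) = 344 × 47.2/864.2 ≈ 18.8 m/s.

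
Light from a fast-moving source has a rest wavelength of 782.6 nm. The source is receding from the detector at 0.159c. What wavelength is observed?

918.7 nm

Relativistic Doppler for wavelength: λ' = λ₀ · √((1 + β)/(1 − β)).
λ' = 782.6 × √(1.1590/0.8410) = 782.6 × 1.17393 ≈ 918.7 nm.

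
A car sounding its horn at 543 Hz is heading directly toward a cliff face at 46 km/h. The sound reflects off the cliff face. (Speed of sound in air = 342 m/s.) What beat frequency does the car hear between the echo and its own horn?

46 km/h = 12.78 m/s.
The cliff face receives the sound from a moving source: f₁ = f₀ · v/(v − v_e) = 543 × 342/329.22 ≈ 564.1 Hz.
On the return leg the car is a moving observer: f₂ = f₁ · (v + v_e)/v = 564.1 × 354.78/342 ≈ 585.1 Hz.
Equivalently f₂ = f₀ · (v + v_e)/(v − v_e).
Beat against the emitted tone: |f₂ − f₀| = 2v_e·f₀/(v − v_e) = 2 × 12.78 × 543/329.22 ≈ 42.1 Hz.

42.1 Hz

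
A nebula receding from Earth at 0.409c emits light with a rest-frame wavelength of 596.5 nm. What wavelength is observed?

Relativistic Doppler for wavelength: λ' = λ₀ · √((1 + β)/(1 − β)).
λ' = 596.5 × √(1.4090/0.5910) = 596.5 × 1.54405 ≈ 921.0 nm.

921.0 nm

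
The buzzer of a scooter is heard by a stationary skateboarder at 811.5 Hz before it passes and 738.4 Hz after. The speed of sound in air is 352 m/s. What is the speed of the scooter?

f₁/f₂ = (v + v_s)/(v − v_s), so v_s = v · (f₁ − f₂)/(f₁ + f₂).
v_s = 352 × (811.5 − 738.4)/(811.5 + 738.4) = 352 × 73.1/1549.9 ≈ 16.6 m/s.

16.6 m/s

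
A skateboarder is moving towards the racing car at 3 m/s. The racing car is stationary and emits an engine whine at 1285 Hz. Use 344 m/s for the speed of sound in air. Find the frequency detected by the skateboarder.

1296 Hz

Moving observer, stationary source: f' = f · (v + v_o)/v.
f' = 1285 × (344 + 3)/344 = 1285 × 347/344 ≈ 1296 Hz.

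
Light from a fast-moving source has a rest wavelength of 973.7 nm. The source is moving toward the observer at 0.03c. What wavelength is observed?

Relativistic Doppler for wavelength: λ' = λ₀ · √((1 − β)/(1 + β)).
λ' = 973.7 × √(0.9700/1.0300) = 973.7 × 0.97044 ≈ 944.9 nm.

944.9 nm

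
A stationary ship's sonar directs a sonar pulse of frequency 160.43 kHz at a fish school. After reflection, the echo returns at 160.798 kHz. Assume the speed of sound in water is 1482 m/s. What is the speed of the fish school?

Double Doppler shift off a moving reflector: f₂ = f₀ · (v + u)/(v − u) (u > 0 toward emitter).
Rearranging, u = v · (f₂ − f₀)/(f₂ + f₀) = 1482 × 0.368/321.228 ≈ 1.70 m/s.
So the fish school is moving at 1.70 m/s toward the emitter.

1.70 m/s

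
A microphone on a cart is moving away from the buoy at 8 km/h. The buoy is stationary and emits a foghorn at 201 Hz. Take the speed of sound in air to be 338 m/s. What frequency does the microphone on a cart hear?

200 Hz

8 km/h = 2.222 m/s.
Moving observer, stationary source: f' = f · (v − v_o)/v.
f' = 201 × (338 − 2.222)/338 = 201 × 335.78/338 ≈ 200 Hz.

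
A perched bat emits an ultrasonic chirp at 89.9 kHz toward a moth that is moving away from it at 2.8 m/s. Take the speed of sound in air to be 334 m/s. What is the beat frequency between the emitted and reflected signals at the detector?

1495 Hz

At the moth (a moving observer), f₁ = f₀ · (v − u)/v = 89.9 × 331.2/334 ≈ 89.146 kHz.
The reflection then acts as a moving source: f₂ = f₁ · v/(v + u) ≈ 88.405 kHz.
Beat frequency (with f₀ = 89900 Hz): |f₂ − f₀| = 2u·f₀/(v + u) = 2 × 2.8 × 89900/336.8 ≈ 1495 Hz.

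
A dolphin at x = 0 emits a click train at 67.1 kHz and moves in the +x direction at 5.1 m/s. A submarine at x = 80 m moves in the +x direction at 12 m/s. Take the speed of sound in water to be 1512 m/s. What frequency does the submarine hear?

66.8 kHz

The observer lies on the +x side, so the source is heading toward the observer and the observer is heading away from the source.
General Doppler shift: f' = f · (v − v_o)/(v − v_s).
f' = 67.1 × (1512 − 12)/(1512 − 5.1) = 67.1 × 1500/1506.9 ≈ 66.8 kHz.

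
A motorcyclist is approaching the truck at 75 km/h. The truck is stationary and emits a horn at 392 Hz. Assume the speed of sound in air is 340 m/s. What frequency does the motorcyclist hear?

416 Hz

75 km/h = 20.83 m/s.
Only the observer moves, toward the source, so f' = f · (v + v_o)/v.
f' = 392 × (340 + 20.83)/340 = 392 × 360.83/340 ≈ 416 Hz.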